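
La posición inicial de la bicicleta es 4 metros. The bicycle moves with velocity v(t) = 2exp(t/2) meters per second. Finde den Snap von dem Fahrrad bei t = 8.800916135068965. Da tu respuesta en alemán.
Ausgehend von der Geschwindigkeit v(t) = 2·exp(t/2), nehmen wir 3 Ableitungen. Mit d/dt von v(t) finden wir a(t) = exp(t/2). Die Ableitung von der Beschleunigung ergibt den Ruck: j(t) = exp(t/2)/2. Durch Ableiten von dem Ruck erhalten wir den Snap: s(t) = exp(t/2)/4. Wir haben den Snap s(t) = exp(t/2)/4. Durch Einsetzen von t = 8.800916135068965: s(8.800916135068965) = 20.3720468025283.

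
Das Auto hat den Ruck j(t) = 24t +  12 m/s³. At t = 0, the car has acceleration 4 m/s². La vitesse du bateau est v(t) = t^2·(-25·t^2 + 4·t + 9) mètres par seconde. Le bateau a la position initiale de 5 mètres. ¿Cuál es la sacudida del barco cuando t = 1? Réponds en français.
En partant de la vitesse v(t) = t^2·(-25·t^2 + 4·t + 9), nous prenons 2 dérivées. En dérivant la vitesse, nous obtenons l'accélération: a(t) = t^2·(4 - 50·t) + 2·t·(-25·t^2 + 4·t + 9). En dérivant l'accélération, nous obtenons le jerk: j(t) = -100·t^2 + 4·t·(4 - 50·t) + 8·t + 18. Nous avons le jerk j(t) = -100·t^2 + 4·t·(4 - 50·t) + 8·t + 18. En substituant t = 1: j(1) = -258.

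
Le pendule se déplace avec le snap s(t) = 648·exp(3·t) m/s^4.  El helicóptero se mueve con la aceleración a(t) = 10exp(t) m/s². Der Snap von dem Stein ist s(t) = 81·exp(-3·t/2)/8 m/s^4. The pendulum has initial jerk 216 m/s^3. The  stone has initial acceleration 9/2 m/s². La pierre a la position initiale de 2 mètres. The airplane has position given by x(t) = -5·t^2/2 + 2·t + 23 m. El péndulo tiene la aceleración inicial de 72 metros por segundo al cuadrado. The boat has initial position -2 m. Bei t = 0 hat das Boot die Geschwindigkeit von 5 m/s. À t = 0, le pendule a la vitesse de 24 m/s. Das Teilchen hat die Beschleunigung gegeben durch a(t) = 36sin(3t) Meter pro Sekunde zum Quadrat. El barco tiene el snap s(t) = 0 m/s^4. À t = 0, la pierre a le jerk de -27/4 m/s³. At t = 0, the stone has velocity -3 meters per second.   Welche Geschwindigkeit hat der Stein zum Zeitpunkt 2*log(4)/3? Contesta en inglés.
We need to integrate our snap equation s(t) = 81·exp(-3·t/2)/8 3 times. Finding the antiderivative of s(t) and using j(0) = -27/4: j(t) = -27·exp(-3·t/2)/4. Finding the antiderivative of j(t) and using a(0) = 9/2: a(t) = 9·exp(-3·t/2)/2. The integral of acceleration, with v(0) = -3, gives velocity: v(t) = -3·exp(-3·t/2). From the given velocity equation v(t) = -3·exp(-3·t/2), we substitute t = 2*log(4)/3 to get v = -3/4.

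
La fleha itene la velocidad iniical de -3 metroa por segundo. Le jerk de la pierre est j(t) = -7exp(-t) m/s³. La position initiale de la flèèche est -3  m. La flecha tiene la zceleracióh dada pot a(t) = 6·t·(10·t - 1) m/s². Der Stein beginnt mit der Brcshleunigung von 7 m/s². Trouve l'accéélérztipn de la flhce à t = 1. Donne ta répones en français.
En utilisant a(t) = 6·t·(10·t - 1) et en substituant t = 1, nous trouvons a = 54.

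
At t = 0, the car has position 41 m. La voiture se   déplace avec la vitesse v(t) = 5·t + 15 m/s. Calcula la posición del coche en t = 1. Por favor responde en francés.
Pour résoudre ceci, nous devons prendre 1 intégrale de notre équation de la vitesse v(t) = 5·t + 15. En prenant ∫v(t)dt et en appliquant x(0) = 41, nous trouvons x(t) = 5·t^2/2 + 15·t + 41. En utilisant x(t) = 5·t^2/2 + 15·t + 41 et en substituant t = 1, nous trouvons x = 117/2.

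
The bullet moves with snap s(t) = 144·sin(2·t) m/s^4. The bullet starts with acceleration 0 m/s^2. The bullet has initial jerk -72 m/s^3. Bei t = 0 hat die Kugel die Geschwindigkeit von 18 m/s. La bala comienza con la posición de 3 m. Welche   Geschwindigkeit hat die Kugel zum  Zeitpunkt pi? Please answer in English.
Starting from snap s(t) = 144·sin(2·t), we take 3 antiderivatives. Finding the antiderivative of s(t) and using j(0) = -72: j(t) = -72·cos(2·t). Finding the integral of j(t) and using a(0) = 0: a(t) = -36·sin(2·t). Finding the integral of a(t) and using v(0) = 18: v(t) = 18·cos(2·t). We have velocity v(t) = 18·cos(2·t). Substituting t = pi: v(pi) = 18.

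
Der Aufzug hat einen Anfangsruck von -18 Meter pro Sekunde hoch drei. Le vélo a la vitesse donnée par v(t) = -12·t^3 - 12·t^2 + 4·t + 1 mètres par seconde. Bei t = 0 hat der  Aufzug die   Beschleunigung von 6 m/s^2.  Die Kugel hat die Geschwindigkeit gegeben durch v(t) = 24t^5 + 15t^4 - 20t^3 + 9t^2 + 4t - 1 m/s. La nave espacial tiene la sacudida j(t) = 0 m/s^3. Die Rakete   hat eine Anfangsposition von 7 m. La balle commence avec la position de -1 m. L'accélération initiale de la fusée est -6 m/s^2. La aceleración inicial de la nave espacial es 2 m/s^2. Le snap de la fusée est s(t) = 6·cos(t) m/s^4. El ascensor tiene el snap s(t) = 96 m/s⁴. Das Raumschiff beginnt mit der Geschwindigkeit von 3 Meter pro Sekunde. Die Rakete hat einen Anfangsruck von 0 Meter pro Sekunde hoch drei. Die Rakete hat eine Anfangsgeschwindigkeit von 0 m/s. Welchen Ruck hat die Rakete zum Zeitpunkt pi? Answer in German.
Wir müssen die Stammfunktion unserer Gleichung für den Snap s(t) = 6·cos(t) 1-mal finden. Durch Integration von dem Snap und Verwendung der Anfangsbedingung j(0) = 0, erhalten wir j(t) = 6·sin(t). Wir haben den Ruck j(t) = 6·sin(t). Durch Einsetzen von t = pi: j(pi) = 0.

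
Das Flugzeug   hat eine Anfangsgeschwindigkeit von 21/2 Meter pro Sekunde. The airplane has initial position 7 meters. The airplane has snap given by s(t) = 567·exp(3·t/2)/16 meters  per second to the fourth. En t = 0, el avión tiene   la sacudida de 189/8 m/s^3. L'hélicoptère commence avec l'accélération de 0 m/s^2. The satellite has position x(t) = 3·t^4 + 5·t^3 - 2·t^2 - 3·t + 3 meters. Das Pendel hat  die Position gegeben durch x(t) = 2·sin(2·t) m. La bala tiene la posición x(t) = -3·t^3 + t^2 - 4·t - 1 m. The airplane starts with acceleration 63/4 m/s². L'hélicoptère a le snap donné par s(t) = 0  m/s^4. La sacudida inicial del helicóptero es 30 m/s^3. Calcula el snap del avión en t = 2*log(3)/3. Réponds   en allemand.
Aus der Gleichung für den Snap s(t) = 567·exp(3·t/2)/16, setzen wir t = 2*log(3)/3 ein und erhalten s = 1701/16.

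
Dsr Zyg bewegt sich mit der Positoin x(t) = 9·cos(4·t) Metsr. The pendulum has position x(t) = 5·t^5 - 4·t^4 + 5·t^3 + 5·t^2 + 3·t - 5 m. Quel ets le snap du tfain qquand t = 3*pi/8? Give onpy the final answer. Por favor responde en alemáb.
Der Snap bei t = 3*pi/8 ist s = 0.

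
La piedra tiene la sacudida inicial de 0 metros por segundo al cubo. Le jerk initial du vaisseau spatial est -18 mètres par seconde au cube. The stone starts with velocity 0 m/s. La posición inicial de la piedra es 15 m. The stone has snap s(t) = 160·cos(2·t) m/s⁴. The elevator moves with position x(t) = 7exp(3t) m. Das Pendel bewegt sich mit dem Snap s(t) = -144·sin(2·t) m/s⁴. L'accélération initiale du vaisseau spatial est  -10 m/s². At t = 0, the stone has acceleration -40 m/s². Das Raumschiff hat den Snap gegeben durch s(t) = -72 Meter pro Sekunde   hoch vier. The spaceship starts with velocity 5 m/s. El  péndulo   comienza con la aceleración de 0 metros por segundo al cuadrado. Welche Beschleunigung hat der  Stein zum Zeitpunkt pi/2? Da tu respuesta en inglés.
To find the answer, we compute 2 antiderivatives of s(t) = 160·cos(2·t). Integrating snap and using the initial condition j(0) = 0, we get j(t) = 80·sin(2·t). Integrating jerk and using the initial condition a(0) = -40, we get a(t) = -40·cos(2·t). From the given acceleration equation a(t) = -40·cos(2·t), we substitute t = pi/2 to get a = 40.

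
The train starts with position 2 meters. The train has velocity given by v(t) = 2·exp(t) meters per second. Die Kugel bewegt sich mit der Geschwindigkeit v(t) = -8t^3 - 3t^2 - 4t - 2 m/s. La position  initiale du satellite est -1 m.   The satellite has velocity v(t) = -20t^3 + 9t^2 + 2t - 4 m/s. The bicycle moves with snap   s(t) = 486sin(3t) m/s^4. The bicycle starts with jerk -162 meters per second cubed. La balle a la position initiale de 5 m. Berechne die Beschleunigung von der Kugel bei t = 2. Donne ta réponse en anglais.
Starting from velocity v(t) = -8·t^3 - 3·t^2 - 4·t - 2, we take 1 derivative. Taking d/dt of v(t), we find a(t) = -24·t^2 - 6·t - 4. From the given acceleration equation a(t) = -24·t^2 - 6·t - 4, we substitute t = 2 to get a = -112.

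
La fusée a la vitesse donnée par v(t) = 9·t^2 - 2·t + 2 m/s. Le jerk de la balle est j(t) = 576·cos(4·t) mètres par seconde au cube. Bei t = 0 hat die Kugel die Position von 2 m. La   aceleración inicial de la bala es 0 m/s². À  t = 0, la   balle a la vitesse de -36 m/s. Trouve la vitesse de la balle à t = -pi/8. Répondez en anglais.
To solve this, we need to take 2 antiderivatives of our jerk equation j(t) = 576·cos(4·t). The antiderivative of jerk is acceleration. Using a(0) = 0, we get a(t) = 144·sin(4·t). Integrating acceleration and using the initial condition v(0) = -36, we get v(t) = -36·cos(4·t). From the given velocity equation v(t) = -36·cos(4·t), we substitute t = -pi/8 to get v = 0.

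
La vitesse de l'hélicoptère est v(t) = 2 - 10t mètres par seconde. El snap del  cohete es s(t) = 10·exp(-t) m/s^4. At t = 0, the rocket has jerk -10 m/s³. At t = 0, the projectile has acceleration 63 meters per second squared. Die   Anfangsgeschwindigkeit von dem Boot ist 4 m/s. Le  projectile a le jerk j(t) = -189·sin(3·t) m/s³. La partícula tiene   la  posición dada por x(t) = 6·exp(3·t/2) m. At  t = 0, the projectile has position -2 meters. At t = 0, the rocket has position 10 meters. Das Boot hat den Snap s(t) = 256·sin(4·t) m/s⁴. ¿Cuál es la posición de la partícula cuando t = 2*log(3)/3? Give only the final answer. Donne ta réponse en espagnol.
x(2*log(3)/3) = 18.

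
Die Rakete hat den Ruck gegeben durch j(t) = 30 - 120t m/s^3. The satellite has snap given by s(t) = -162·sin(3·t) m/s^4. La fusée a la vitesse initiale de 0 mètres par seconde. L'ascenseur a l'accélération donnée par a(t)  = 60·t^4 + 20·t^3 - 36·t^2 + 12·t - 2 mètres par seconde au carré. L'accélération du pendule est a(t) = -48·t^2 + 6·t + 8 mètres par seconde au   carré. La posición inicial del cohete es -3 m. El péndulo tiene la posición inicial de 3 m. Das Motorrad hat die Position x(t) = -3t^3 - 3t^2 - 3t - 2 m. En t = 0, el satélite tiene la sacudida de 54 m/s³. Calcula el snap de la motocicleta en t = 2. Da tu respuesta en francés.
Nous devons dériver notre équation de la position x(t) = -3·t^3 - 3·t^2 - 3·t - 2 4 fois. En dérivant la position, nous obtenons la vitesse: v(t) = -9·t^2 - 6·t - 3. La dérivée de la vitesse donne l'accélération: a(t) = -18·t - 6. En dérivant l'accélération, nous obtenons le jerk: j(t) = -18. En dérivant le jerk, nous obtenons le snap: s(t) = 0. Nous avons le snap s(t) = 0. En substituant t = 2: s(2) = 0.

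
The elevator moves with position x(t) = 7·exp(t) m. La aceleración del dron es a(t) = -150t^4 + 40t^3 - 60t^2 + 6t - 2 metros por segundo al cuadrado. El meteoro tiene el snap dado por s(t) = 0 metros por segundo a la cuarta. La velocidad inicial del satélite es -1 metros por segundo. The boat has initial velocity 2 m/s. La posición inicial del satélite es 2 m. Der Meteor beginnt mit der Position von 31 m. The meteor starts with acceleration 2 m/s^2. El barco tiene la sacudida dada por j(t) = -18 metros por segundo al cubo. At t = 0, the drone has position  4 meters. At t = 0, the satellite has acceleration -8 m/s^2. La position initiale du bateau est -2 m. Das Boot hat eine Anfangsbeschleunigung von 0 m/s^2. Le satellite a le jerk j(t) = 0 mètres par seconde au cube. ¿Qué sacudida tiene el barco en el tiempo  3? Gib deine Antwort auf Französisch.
Nous avons le jerk j(t) = -18. En substituant t = 3: j(3) = -18.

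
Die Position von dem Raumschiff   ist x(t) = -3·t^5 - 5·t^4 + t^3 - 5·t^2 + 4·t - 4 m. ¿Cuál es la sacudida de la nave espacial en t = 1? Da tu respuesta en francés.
Nous devons dériver notre équation de la position x(t) = -3·t^5 - 5·t^4 + t^3 - 5·t^2 + 4·t - 4 3 fois. La dérivée de la position donne la vitesse: v(t) = -15·t^4 - 20·t^3 + 3·t^2 - 10·t + 4. La dérivée de la vitesse donne l'accélération: a(t) = -60·t^3 - 60·t^2 + 6·t - 10. En dérivant l'accélération, nous obtenons le jerk: j(t) = -180·t^2 - 120·t + 6. Nous avons le jerk j(t) = -180·t^2 - 120·t + 6. En substituant t = 1: j(1) = -294.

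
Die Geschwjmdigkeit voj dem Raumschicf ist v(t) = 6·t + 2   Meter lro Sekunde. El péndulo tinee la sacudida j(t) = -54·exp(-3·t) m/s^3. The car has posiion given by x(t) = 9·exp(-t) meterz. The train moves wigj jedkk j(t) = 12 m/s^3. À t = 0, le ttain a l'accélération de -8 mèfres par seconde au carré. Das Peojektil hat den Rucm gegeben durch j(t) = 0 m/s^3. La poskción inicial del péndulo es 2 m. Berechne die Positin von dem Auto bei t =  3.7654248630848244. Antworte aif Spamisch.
Usando x(t) = 9·exp(-t) y sustituyendo t = 3.7654248630848244, encontramos x = 0.208419941365053.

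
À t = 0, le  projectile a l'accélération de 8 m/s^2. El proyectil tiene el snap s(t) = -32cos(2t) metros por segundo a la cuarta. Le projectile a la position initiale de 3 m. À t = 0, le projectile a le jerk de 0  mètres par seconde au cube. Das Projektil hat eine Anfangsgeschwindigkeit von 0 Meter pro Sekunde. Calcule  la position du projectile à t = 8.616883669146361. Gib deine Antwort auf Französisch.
En partant du snap s(t) = -32·cos(2·t), nous prenons 4 intégrales. La primitive du snap, avec j(0) = 0, donne le jerk: j(t) = -16·sin(2·t). En intégrant le jerk et en utilisant la condition initiale a(0) = 8, nous obtenons a(t) = 8·cos(2·t). La primitive de l'accélération est la vitesse. En utilisant v(0) = 0, nous obtenons v(t) = 4·sin(2·t). En intégrant la vitesse et en utilisant la condition initiale x(0) = 3, nous obtenons x(t) = 5 - 2·cos(2·t). De l'équation de la position x(t) = 5 - 2·cos(2·t), nous substituons t = 8.616883669146361 pour obtenir x = 5.08995415665295.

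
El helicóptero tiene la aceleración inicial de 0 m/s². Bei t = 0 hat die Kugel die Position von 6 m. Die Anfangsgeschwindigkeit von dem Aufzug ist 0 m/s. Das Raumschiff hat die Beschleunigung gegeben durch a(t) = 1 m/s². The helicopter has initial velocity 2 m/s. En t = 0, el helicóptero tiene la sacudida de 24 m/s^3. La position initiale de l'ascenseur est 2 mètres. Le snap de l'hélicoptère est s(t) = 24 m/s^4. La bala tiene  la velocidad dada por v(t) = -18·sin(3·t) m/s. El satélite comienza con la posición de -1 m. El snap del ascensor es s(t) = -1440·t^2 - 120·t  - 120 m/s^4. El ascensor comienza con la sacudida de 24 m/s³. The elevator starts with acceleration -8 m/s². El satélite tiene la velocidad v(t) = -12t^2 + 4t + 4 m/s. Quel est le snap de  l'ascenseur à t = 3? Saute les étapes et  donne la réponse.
s(3) = -13440.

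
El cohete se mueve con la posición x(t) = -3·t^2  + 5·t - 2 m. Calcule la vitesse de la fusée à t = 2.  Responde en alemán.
Um dies zu lösen, müssen wir 1 Ableitung unserer Gleichung für die Position x(t) = -3·t^2 + 5·t - 2 nehmen. Die Ableitung von der Position ergibt die Geschwindigkeit: v(t) = 5 - 6·t. Aus der Gleichung für die Geschwindigkeit v(t) = 5 - 6·t, setzen wir t = 2 ein und erhalten v = -7.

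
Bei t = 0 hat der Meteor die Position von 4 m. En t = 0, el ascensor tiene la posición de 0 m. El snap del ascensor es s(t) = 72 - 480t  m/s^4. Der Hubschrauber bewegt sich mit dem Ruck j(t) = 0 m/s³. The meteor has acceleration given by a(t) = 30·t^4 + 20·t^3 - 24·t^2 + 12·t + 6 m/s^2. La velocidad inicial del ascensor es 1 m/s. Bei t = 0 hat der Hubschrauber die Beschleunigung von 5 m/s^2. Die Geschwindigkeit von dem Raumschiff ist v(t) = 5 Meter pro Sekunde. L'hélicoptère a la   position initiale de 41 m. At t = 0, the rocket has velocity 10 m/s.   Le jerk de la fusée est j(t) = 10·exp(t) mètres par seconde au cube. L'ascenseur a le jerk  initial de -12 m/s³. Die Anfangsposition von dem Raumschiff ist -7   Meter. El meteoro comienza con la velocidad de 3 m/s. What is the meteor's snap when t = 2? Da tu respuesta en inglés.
Starting from acceleration a(t) = 30·t^4 + 20·t^3 - 24·t^2 + 12·t + 6, we take 2 derivatives. Taking d/dt of a(t), we find j(t) = 120·t^3 + 60·t^2 - 48·t + 12. Differentiating jerk, we get snap: s(t) = 360·t^2 + 120·t - 48. Using s(t) = 360·t^2 + 120·t - 48 and substituting t = 2, we find s = 1632.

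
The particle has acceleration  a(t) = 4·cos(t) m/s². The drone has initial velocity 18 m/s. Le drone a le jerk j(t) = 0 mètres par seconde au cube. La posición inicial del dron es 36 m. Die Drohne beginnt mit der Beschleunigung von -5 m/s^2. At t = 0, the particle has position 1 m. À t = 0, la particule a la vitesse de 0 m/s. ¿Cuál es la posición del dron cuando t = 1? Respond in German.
Um dies zu lösen, müssen wir 3 Integrale unserer Gleichung für den Ruck j(t) = 0 finden. Mit ∫j(t)dt und Anwendung von a(0) = -5, finden wir a(t) = -5. Das Integral von der Beschleunigung, mit v(0) = 18, ergibt die Geschwindigkeit: v(t) = 18 - 5·t. Mit ∫v(t)dt und Anwendung von x(0) = 36, finden wir x(t) = -5·t^2/2 + 18·t + 36. Aus der Gleichung für die Position x(t) = -5·t^2/2 + 18·t + 36, setzen wir t = 1 ein und erhalten x = 103/2.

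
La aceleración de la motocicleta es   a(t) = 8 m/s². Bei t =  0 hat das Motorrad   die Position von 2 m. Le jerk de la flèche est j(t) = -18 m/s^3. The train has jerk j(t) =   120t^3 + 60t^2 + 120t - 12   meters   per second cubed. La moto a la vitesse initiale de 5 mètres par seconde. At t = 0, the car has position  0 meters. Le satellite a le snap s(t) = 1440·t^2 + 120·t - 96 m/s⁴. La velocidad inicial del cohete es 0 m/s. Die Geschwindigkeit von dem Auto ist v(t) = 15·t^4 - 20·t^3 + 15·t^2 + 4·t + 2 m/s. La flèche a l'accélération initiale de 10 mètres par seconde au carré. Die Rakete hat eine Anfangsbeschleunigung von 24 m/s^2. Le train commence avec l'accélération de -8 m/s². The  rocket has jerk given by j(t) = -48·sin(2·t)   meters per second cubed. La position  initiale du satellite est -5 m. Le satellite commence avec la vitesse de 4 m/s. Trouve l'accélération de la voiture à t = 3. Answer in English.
To solve this, we need to take 1 derivative of our velocity equation v(t) = 15·t^4 - 20·t^3 + 15·t^2 + 4·t + 2. Taking d/dt of v(t), we find a(t) = 60·t^3 - 60·t^2 + 30·t + 4. Using a(t) = 60·t^3 - 60·t^2 + 30·t + 4 and substituting t = 3, we find a = 1174.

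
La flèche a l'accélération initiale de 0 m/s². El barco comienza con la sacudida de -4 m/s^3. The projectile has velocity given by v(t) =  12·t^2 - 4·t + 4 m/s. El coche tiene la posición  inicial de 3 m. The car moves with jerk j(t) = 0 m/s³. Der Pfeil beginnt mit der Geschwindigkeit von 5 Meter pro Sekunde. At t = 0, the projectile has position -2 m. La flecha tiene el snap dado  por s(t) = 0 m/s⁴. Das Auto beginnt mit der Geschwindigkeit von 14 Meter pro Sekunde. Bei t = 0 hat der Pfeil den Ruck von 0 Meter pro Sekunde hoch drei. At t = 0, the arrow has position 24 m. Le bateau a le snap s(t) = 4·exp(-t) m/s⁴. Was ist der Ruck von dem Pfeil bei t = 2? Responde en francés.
En partant du snap s(t) = 0, nous prenons 1 primitive. En intégrant le snap et en utilisant la condition initiale j(0) = 0, nous obtenons j(t) = 0. Nous avons le jerk j(t) = 0. En substituant t = 2: j(2) = 0.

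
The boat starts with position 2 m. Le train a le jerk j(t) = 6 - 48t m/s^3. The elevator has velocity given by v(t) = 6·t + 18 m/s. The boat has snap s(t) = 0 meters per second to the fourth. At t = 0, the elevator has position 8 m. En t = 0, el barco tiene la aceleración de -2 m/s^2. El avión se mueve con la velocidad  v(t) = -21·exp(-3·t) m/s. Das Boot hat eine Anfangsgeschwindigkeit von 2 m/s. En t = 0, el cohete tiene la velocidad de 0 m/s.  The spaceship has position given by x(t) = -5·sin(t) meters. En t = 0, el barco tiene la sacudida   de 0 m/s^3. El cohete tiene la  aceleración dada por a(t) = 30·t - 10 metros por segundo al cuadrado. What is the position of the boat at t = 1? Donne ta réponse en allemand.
Ausgehend von dem Snap s(t) = 0, nehmen wir 4 Stammfunktionen. Mit ∫s(t)dt und Anwendung von j(0) = 0, finden wir j(t) = 0. Die Stammfunktion von dem Ruck ist die Beschleunigung. Mit a(0) = -2 erhalten wir a(t) = -2. Mit ∫a(t)dt und Anwendung von v(0) = 2, finden wir v(t) = 2 - 2·t. Das Integral von der Geschwindigkeit, mit x(0) = 2, ergibt die Position: x(t) = -t^2 + 2·t + 2. Mit x(t) = -t^2 + 2·t + 2 und Einsetzen von t = 1, finden wir x = 3.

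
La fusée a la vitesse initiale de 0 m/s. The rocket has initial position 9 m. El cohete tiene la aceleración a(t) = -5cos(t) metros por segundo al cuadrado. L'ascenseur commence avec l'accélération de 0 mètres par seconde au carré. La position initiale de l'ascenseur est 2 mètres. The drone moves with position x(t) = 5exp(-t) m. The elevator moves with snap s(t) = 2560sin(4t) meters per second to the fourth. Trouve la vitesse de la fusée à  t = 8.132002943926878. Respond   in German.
Ausgehend von der Beschleunigung a(t) = -5·cos(t), nehmen wir 1 Stammfunktion. Das Integral von der Beschleunigung, mit v(0) = 0, ergibt die Geschwindigkeit: v(t) = -5·sin(t). Mit v(t) = -5·sin(t) und Einsetzen von t = 8.132002943926878, finden wir v = -4.80800189378489.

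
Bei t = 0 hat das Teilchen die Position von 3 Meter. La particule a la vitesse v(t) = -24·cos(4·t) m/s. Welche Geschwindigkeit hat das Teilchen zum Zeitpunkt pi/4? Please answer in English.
Using v(t) = -24·cos(4·t) and substituting t = pi/4, we find v = 24.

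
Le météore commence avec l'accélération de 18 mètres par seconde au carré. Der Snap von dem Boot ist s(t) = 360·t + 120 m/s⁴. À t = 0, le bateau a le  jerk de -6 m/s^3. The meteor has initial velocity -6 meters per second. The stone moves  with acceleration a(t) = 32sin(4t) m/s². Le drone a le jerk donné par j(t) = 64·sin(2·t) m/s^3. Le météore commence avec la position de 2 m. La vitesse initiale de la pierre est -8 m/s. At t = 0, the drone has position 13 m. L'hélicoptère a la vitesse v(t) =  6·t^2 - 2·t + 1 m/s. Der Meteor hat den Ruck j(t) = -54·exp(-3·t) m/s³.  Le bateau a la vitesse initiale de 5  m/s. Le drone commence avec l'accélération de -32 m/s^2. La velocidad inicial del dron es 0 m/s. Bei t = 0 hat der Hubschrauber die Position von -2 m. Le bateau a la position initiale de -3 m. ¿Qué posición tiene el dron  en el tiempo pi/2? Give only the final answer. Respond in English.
At t = pi/2, x = -3.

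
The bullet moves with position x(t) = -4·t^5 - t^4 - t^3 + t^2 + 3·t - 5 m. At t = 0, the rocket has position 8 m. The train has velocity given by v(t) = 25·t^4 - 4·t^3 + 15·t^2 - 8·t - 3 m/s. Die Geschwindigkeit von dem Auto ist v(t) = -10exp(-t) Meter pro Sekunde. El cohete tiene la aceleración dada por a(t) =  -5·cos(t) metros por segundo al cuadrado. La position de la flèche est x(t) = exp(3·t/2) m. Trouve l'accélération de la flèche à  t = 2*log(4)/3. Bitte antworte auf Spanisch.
Para resolver esto, necesitamos tomar 2 derivadas de nuestra ecuación de la posición x(t) = exp(3·t/2). La derivada de la posición da la velocidad: v(t) = 3·exp(3·t/2)/2. La derivada de la velocidad da la aceleración: a(t) = 9·exp(3·t/2)/4. Usando a(t) = 9·exp(3·t/2)/4 y sustituyendo t = 2*log(4)/3, encontramos a = 9.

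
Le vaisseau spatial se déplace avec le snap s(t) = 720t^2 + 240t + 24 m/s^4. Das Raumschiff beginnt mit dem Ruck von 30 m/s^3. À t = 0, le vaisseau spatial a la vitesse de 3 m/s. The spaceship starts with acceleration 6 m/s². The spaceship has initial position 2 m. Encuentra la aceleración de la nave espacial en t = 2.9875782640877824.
Partiendo del snap s(t) = 720·t^2 + 240·t + 24, tomamos 2 integrales. Tomando ∫s(t)dt y aplicando j(0) = 30, encontramos j(t) = 240·t^3 + 120·t^2 + 24·t + 30. La integral de la sacudida, con a(0) = 6, da la aceleración: a(t) = 60·t^4 + 40·t^3 + 12·t^2 + 30·t + 6. De la ecuación de la aceleración a(t) = 60·t^4 + 40·t^3 + 12·t^2 + 30·t + 6, sustituimos t = 2.9875782640877824 para obtener a = 6049.38053407880.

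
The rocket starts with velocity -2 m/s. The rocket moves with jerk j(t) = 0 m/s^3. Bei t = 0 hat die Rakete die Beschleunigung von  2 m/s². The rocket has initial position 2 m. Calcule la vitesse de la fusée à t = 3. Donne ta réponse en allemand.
Um dies zu lösen, müssen wir 2 Stammfunktionen unserer Gleichung für den Ruck j(t) = 0 finden. Mit ∫j(t)dt und Anwendung von a(0) = 2, finden wir a(t) = 2. Die Stammfunktion von der Beschleunigung ist die Geschwindigkeit. Mit v(0) = -2 erhalten wir v(t) = 2·t - 2. Wir haben die Geschwindigkeit v(t) = 2·t - 2. Durch Einsetzen von t = 3: v(3) = 4.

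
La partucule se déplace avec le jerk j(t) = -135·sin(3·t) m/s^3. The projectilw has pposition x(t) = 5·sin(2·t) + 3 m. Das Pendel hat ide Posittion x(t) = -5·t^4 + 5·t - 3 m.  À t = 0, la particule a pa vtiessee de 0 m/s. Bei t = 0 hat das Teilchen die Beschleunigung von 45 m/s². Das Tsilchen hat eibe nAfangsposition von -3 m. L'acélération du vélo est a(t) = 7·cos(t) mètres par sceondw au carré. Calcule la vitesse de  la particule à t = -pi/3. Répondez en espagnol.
Necesitamos integrar nuestra ecuación de la sacudida j(t) = -135·sin(3·t) 2 veces. La antiderivada de la sacudida es la aceleración. Usando a(0) = 45, obtenemos a(t) = 45·cos(3·t). Tomando ∫a(t)dt y aplicando v(0) = 0, encontramos v(t) = 15·sin(3·t). Tenemos la velocidad v(t) = 15·sin(3·t). Sustituyendo t = -pi/3: v(-pi/3) = 0.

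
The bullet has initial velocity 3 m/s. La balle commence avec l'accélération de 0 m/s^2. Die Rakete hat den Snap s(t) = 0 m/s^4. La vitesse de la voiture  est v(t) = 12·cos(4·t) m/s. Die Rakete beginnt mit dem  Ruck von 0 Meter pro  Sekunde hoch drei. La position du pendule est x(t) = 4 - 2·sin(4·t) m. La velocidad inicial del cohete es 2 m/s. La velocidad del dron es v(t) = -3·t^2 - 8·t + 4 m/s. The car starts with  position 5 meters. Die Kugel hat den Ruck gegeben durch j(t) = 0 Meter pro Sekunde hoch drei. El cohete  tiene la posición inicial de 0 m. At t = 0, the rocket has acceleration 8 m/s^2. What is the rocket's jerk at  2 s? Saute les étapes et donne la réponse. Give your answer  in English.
j(2) = 0.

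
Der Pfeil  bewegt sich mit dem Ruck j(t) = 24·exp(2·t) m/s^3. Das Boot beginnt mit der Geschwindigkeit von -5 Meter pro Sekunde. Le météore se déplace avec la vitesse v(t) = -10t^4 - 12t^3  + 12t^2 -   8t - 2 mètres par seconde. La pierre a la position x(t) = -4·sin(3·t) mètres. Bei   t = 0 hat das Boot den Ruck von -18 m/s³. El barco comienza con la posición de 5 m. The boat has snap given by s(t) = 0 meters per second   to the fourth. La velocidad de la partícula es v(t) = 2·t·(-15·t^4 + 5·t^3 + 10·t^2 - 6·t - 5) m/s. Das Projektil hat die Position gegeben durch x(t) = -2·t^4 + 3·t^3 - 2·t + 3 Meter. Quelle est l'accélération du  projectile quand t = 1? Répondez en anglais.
Starting from position x(t) = -2·t^4 + 3·t^3 - 2·t + 3, we take 2 derivatives. The derivative of position gives velocity: v(t) = -8·t^3 + 9·t^2 - 2. The derivative of velocity gives acceleration: a(t) = -24·t^2 + 18·t. Using a(t) = -24·t^2 + 18·t and substituting t = 1, we find a = -6.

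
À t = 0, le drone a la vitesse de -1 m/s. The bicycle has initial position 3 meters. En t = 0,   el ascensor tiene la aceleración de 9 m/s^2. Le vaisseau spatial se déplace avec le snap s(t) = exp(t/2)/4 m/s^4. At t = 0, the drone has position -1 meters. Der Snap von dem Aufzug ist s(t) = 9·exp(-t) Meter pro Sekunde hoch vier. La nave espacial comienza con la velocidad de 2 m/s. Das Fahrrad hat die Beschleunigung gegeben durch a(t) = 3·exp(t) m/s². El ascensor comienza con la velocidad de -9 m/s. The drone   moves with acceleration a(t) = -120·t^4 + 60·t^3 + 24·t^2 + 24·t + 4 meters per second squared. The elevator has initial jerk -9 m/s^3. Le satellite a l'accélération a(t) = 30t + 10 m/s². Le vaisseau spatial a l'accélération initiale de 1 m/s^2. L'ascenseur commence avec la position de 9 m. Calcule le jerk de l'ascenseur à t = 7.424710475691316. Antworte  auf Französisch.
En partant du snap s(t) = 9·exp(-t), nous prenons 1 intégrale. En intégrant le snap et en utilisant la condition initiale j(0) = -9, nous obtenons j(t) = -9·exp(-t). Nous avons le jerk j(t) = -9·exp(-t). En substituant t = 7.424710475691316: j(7.424710475691316) = -0.00536700154264964.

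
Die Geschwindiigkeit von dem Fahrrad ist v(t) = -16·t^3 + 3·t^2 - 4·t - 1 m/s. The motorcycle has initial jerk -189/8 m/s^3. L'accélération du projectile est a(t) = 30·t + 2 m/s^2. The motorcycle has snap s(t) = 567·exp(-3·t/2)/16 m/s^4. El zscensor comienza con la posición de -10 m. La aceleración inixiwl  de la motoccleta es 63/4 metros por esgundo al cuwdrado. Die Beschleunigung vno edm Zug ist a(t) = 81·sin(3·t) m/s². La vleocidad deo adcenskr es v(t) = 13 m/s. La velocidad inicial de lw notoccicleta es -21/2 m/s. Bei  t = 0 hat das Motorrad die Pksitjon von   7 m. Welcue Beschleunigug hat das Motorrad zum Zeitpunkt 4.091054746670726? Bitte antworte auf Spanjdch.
Para resolver esto, necesitamos tomar 2 integrales de nuestra ecuación del snap s(t) = 567·exp(-3·t/2)/16. La antiderivada del snap, con j(0) = -189/8, da la sacudida: j(t) = -189·exp(-3·t/2)/8. La integral de la sacudida, con a(0) = 63/4, da la aceleración: a(t) = 63·exp(-3·t/2)/4. Tenemos la aceleración a(t) = 63·exp(-3·t/2)/4. Sustituyendo t = 4.091054746670726: a(4.091054746670726) = 0.0340562484640093.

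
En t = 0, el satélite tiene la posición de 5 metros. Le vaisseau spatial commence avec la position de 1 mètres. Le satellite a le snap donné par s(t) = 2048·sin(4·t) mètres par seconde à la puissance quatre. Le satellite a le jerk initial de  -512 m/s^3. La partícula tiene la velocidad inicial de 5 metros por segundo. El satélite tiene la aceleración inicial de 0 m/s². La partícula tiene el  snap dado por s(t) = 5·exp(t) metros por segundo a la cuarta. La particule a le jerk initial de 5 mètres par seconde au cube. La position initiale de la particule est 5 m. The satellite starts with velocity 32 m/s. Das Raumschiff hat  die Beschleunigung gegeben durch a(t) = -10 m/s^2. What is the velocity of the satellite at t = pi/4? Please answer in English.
To solve this, we need to take 3 antiderivatives of our snap equation s(t) = 2048·sin(4·t). The antiderivative of snap is jerk. Using j(0) = -512, we get j(t) = -512·cos(4·t). Taking ∫j(t)dt and applying a(0) = 0, we find a(t) = -128·sin(4·t). Integrating acceleration and using the initial condition v(0) = 32, we get v(t) = 32·cos(4·t). From the given velocity equation v(t) = 32·cos(4·t), we substitute t = pi/4 to get v = -32.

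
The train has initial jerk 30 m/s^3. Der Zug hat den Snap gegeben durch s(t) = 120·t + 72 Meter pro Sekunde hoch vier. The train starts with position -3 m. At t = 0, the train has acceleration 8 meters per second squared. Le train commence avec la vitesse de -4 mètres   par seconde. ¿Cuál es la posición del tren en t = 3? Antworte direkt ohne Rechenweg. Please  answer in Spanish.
La posición en t = 3 es x = 642.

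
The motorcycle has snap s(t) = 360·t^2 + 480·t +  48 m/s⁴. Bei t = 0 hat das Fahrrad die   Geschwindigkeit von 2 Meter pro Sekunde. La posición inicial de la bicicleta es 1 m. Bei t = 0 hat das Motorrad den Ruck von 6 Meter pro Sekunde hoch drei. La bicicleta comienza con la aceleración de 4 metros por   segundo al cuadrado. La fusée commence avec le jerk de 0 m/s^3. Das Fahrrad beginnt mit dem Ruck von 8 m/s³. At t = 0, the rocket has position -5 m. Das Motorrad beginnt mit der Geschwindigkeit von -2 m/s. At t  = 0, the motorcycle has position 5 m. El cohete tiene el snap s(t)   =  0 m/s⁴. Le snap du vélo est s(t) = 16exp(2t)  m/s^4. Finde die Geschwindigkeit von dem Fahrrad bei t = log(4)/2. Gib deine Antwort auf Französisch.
Pour résoudre ceci, nous devons prendre 3 intégrales de notre équation du snap s(t) = 16·exp(2·t). La primitive du snap, avec j(0) = 8, donne le jerk: j(t) = 8·exp(2·t). La primitive du jerk, avec a(0) = 4, donne l'accélération: a(t) = 4·exp(2·t). L'intégrale de l'accélération, avec v(0) = 2, donne la vitesse: v(t) = 2·exp(2·t). De l'équation de la vitesse v(t) = 2·exp(2·t), nous substituons t = log(4)/2 pour obtenir v = 8.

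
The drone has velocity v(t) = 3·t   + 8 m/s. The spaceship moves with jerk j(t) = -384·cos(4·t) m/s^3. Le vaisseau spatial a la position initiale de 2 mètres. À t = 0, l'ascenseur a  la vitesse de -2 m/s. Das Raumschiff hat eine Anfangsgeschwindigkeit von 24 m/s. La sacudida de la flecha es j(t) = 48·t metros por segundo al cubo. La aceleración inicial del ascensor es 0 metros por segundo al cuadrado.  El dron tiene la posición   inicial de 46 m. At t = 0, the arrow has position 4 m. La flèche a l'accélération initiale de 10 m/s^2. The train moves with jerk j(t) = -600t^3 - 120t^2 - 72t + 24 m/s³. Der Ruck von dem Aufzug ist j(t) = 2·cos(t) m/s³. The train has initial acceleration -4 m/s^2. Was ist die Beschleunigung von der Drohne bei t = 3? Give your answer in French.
En partant de la vitesse v(t) = 3·t + 8, nous prenons 1 dérivée. La dérivée de la vitesse donne l'accélération: a(t) = 3. Nous avons l'accélération a(t) = 3. En substituant t = 3: a(3) = 3.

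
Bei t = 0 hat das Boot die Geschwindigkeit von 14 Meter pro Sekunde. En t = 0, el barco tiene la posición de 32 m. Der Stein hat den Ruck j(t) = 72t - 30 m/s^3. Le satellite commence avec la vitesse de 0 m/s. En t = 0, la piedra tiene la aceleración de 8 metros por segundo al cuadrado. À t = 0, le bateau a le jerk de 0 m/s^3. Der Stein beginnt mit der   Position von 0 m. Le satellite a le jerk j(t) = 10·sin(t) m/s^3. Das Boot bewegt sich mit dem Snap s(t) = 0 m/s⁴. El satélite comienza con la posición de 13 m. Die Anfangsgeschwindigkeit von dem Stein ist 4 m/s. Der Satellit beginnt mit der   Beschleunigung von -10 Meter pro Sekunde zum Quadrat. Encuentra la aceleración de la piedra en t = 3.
Para resolver esto, necesitamos tomar 1 integral de nuestra ecuación de la sacudida j(t) = 72·t - 30. La antiderivada de la sacudida es la aceleración. Usando a(0) = 8, obtenemos a(t) = 36·t^2 - 30·t + 8. De la ecuación de la aceleración a(t) = 36·t^2 - 30·t + 8, sustituimos t = 3 para obtener a = 242.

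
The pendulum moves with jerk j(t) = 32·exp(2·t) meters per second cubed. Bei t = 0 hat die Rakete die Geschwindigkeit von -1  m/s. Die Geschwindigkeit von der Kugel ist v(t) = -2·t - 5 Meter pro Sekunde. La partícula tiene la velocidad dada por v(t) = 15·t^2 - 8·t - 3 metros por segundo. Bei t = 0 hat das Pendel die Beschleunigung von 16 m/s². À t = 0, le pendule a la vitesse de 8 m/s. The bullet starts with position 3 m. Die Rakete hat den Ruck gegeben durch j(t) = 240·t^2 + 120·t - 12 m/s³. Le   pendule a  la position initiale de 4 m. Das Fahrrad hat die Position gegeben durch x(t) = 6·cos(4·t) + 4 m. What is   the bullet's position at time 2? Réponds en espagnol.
Necesitamos integrar nuestra ecuación de la velocidad v(t) = -2·t - 5 1 vez. La integral de la velocidad es la posición. Usando x(0) = 3, obtenemos x(t) = -t^2 - 5·t + 3. De la ecuación de la posición x(t) = -t^2 - 5·t + 3, sustituimos t = 2 para obtener x = -11.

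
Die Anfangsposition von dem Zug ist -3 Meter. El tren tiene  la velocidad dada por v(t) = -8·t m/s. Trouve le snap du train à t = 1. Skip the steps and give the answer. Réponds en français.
s(1) = 0.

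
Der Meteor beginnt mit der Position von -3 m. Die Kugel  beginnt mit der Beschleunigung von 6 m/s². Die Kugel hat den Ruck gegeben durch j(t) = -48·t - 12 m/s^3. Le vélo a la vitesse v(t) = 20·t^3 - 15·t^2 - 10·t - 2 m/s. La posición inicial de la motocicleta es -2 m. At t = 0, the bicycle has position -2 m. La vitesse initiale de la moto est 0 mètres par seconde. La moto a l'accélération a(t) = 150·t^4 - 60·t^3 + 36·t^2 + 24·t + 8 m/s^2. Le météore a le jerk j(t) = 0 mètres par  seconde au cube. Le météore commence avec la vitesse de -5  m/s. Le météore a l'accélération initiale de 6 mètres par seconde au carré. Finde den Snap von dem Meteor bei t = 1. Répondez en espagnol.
Partiendo de la sacudida j(t) = 0, tomamos 1 derivada. Derivando la sacudida, obtenemos el snap: s(t) = 0. Tenemos el snap s(t) = 0. Sustituyendo t = 1: s(1) = 0.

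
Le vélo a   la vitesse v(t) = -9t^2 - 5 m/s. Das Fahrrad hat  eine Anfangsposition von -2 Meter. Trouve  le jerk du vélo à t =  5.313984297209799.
Nous devons dériver notre équation de la vitesse v(t) = -9·t^2 - 5 2 fois. La dérivée de la vitesse donne l'accélération: a(t) = -18·t. En prenant d/dt de a(t), nous trouvons j(t) = -18. En utilisant j(t) = -18 et en substituant t = 5.313984297209799, nous trouvons j = -18.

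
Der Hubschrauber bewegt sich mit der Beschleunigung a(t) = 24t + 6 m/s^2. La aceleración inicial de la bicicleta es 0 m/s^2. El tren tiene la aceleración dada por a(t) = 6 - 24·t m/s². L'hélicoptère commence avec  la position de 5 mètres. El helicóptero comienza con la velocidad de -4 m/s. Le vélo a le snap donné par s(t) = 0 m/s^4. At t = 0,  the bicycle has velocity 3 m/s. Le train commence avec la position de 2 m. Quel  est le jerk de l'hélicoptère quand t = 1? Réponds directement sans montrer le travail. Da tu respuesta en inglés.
At t = 1, j = 24.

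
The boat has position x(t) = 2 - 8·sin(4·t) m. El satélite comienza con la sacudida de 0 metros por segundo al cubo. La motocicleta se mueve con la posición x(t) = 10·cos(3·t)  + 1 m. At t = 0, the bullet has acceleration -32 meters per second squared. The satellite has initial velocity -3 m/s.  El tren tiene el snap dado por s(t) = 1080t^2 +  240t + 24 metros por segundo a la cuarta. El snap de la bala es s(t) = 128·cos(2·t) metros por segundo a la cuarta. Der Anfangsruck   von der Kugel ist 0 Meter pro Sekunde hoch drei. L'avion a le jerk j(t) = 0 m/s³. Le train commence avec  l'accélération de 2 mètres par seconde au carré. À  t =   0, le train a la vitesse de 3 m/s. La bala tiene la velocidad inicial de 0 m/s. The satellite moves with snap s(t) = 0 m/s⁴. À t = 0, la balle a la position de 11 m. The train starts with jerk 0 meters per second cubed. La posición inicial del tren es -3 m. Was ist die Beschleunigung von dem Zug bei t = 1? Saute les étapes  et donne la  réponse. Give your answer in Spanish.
En t = 1, a = 144.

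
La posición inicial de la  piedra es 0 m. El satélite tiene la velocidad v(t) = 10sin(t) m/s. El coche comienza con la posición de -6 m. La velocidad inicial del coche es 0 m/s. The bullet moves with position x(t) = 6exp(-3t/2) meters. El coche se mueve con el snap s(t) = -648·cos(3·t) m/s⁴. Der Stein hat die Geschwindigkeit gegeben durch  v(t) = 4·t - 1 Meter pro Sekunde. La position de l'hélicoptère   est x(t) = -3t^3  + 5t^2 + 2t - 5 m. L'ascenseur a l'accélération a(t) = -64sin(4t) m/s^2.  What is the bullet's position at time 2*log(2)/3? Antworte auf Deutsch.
Aus der Gleichung für die Position x(t) = 6·exp(-3·t/2), setzen wir t = 2*log(2)/3 ein und erhalten x = 3.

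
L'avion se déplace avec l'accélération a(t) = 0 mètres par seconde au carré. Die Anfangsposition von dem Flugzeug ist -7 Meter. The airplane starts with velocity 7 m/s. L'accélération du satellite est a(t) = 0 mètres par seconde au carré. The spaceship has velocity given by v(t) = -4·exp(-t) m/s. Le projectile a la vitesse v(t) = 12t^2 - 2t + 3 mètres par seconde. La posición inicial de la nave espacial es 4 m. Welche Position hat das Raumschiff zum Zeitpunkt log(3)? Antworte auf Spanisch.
Para resolver esto, necesitamos tomar 1 antiderivada de nuestra ecuación de la velocidad v(t) = -4·exp(-t). La antiderivada de la velocidad es la posición. Usando x(0) = 4, obtenemos x(t) = 4·exp(-t). Usando x(t) = 4·exp(-t) y sustituyendo t = log(3), encontramos x = 4/3.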